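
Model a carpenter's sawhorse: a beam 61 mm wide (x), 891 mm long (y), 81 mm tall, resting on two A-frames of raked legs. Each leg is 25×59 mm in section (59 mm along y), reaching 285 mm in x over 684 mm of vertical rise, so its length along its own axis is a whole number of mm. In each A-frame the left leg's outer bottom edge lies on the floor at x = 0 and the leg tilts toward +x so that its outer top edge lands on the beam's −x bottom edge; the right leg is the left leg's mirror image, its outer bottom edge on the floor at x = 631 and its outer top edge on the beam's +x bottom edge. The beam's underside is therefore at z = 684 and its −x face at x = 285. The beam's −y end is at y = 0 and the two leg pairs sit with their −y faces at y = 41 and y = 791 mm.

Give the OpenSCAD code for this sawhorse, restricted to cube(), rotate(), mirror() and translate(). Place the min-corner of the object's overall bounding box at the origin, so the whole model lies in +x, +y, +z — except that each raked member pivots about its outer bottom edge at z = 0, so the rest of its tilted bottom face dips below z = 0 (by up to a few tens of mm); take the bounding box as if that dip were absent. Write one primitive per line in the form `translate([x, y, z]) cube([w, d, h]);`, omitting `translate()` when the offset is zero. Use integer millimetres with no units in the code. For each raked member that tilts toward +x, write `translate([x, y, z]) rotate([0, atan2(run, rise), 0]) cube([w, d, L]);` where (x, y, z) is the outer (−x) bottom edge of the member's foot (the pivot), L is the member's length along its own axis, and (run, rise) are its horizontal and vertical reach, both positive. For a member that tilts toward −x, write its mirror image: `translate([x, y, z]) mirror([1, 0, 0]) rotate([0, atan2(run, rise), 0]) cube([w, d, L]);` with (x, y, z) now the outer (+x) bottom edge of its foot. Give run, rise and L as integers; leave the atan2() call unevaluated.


translate([285, 0, 684]) cube([61, 891, 81]);
translate([0, 41, 0]) rotate([0, atan2(285, 684), 0]) cube([25, 59, 741]);
translate([631, 41, 0]) mirror([1, 0, 0]) rotate([0, atan2(285, 684), 0]) cube([25, 59, 741]);
translate([0, 791, 0]) rotate([0, atan2(285, 684), 0]) cube([25, 59, 741]);
translate([631, 791, 0]) mirror([1, 0, 0]) rotate([0, atan2(285, 684), 0]) cube([25, 59, 741]);


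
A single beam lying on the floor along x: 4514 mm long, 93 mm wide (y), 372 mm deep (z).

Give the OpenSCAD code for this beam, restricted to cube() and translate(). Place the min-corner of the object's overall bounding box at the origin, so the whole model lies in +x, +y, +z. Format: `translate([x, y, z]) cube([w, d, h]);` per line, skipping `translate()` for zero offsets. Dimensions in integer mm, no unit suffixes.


cube([4514, 93, 372]);


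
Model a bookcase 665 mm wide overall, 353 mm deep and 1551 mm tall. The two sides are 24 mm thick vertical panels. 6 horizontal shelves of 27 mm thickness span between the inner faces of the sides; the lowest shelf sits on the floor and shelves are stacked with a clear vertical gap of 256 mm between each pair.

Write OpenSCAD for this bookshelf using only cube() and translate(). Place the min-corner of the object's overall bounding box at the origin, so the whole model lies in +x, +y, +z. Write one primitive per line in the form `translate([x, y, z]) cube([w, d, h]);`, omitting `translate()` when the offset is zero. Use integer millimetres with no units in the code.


cube([24, 353, 1551]);
translate([641, 0, 0]) cube([24, 353, 1551]);
translate([24, 0, 0]) cube([617, 353, 27]);
translate([24, 0, 283]) cube([617, 353, 27]);
translate([24, 0, 566]) cube([617, 353, 27]);
translate([24, 0, 849]) cube([617, 353, 27]);
translate([24, 0, 1132]) cube([617, 353, 27]);
translate([24, 0, 1415]) cube([617, 353, 27]);


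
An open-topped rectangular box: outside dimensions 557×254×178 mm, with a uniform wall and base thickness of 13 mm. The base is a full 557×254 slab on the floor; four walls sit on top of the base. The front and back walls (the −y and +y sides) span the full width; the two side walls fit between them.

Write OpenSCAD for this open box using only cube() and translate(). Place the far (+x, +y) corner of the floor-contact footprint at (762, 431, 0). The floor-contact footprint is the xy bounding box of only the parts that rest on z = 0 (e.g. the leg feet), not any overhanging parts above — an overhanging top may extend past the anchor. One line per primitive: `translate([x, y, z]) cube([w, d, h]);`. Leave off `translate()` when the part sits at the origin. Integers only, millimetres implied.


translate([205, 177, 0]) cube([557, 254, 13]);
translate([205, 177, 13]) cube([557, 13, 165]);
translate([205, 418, 13]) cube([557, 13, 165]);
translate([205, 190, 13]) cube([13, 228, 165]);
translate([749, 190, 13]) cube([13, 228, 165]);


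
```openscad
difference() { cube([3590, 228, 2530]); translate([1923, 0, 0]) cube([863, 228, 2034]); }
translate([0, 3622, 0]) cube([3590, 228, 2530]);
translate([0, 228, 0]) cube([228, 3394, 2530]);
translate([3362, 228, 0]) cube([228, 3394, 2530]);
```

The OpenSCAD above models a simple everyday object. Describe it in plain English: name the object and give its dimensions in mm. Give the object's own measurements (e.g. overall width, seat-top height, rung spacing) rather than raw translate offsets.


A single room: four walls, each 2530 mm tall and 228 mm thick, enclosing an outside footprint 3590×3850 mm (x × y), no floor or roof. The front and back walls (−y and +y sides) run the full x-width; the side walls fit between their inner faces. A door opening 863 mm wide and 2034 mm tall is cut through the front wall from the floor up, its −x edge 1923 mm from the wall's −x end.


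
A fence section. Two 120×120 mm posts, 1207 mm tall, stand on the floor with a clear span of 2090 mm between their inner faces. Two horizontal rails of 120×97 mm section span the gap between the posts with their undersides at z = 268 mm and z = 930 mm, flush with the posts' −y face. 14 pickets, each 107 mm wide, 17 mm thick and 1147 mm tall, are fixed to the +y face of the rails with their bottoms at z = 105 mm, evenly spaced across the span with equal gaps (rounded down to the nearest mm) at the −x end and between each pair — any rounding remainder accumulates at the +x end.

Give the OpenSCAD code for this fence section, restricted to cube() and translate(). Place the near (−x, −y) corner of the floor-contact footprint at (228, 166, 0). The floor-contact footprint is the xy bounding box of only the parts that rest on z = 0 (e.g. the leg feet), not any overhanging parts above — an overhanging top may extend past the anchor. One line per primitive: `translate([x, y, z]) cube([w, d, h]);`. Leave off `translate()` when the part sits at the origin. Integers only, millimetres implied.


translate([228, 166, 0]) cube([120, 120, 1207]);
translate([2438, 166, 0]) cube([120, 120, 1207]);
translate([348, 166, 268]) cube([2090, 120, 97]);
translate([348, 166, 930]) cube([2090, 120, 97]);
translate([387, 286, 105]) cube([107, 17, 1147]);
translate([533, 286, 105]) cube([107, 17, 1147]);
translate([679, 286, 105]) cube([107, 17, 1147]);
translate([825, 286, 105]) cube([107, 17, 1147]);
translate([971, 286, 105]) cube([107, 17, 1147]);
translate([1117, 286, 105]) cube([107, 17, 1147]);
translate([1263, 286, 105]) cube([107, 17, 1147]);
translate([1409, 286, 105]) cube([107, 17, 1147]);
translate([1555, 286, 105]) cube([107, 17, 1147]);
translate([1701, 286, 105]) cube([107, 17, 1147]);
translate([1847, 286, 105]) cube([107, 17, 1147]);
translate([1993, 286, 105]) cube([107, 17, 1147]);
translate([2139, 286, 105]) cube([107, 17, 1147]);
translate([2285, 286, 105]) cube([107, 17, 1147]);


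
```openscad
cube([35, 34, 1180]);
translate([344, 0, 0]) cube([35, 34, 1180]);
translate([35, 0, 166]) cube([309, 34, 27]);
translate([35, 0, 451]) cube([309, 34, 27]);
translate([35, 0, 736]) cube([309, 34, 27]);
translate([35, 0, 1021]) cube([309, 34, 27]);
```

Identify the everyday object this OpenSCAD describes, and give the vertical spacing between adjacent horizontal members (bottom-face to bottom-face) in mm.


A ladder. The rung spacing is 285 mm.

Two tall 35×34 posts with 4 short bars between them — a ladder. Adjacent rungs sit at z = 166 and z = 451, so the spacing is 451 − 166 = 285 mm.


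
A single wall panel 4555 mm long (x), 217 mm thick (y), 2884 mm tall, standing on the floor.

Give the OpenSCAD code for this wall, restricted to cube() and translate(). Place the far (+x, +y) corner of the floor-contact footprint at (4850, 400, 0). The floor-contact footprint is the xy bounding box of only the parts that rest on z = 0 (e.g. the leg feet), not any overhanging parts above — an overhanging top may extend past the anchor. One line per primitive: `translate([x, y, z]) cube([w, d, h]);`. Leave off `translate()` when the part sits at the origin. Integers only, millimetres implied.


translate([295, 183, 0]) cube([4555, 217, 2884]);


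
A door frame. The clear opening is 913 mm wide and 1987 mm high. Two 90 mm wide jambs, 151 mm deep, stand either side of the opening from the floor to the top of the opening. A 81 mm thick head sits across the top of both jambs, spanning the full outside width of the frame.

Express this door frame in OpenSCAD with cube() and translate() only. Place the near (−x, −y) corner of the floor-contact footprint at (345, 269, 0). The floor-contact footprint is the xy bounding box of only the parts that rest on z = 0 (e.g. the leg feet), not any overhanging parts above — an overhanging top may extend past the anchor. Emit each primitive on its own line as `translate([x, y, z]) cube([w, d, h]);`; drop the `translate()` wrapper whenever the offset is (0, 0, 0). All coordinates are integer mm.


translate([345, 269, 0]) cube([90, 151, 1987]);
translate([1348, 269, 0]) cube([90, 151, 1987]);
translate([345, 269, 1987]) cube([1093, 151, 81]);


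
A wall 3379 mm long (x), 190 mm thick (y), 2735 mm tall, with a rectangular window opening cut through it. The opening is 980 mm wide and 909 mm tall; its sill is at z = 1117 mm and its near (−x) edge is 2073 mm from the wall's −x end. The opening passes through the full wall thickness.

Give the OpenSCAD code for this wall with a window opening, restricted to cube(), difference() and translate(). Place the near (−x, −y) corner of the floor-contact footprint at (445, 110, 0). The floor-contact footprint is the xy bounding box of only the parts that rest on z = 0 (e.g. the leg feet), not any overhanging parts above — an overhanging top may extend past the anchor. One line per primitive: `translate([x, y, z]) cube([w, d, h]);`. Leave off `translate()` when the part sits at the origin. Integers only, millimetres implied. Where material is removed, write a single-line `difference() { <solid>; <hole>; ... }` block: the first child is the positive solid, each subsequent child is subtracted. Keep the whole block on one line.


difference() { translate([445, 110, 0]) cube([3379, 190, 2735]); translate([2518, 110, 1117]) cube([980, 190, 909]); }


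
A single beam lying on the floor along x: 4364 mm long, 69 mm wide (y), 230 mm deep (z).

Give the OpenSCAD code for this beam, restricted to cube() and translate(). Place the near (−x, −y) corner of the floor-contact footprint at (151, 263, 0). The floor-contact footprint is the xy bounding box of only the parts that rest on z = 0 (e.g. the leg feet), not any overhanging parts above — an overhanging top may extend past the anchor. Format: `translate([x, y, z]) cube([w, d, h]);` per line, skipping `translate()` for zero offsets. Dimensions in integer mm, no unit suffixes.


translate([151, 263, 0]) cube([4364, 69, 230]);


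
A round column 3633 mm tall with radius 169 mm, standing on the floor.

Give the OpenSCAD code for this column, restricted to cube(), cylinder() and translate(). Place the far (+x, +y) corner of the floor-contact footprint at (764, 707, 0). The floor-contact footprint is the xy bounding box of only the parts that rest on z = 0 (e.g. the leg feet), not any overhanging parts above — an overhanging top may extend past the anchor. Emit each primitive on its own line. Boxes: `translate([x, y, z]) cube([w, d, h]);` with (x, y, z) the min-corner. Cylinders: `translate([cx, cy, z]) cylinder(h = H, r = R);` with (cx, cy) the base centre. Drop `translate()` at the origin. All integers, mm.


translate([595, 538, 0]) cylinder(h = 3633, r = 169);


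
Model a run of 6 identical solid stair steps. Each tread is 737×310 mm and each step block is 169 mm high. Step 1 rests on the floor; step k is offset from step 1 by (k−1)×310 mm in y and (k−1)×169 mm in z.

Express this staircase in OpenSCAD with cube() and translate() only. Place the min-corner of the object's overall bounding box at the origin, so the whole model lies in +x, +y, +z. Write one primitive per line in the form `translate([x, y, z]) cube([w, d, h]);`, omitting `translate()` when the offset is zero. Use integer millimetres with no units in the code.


cube([737, 310, 169]);
translate([0, 310, 169]) cube([737, 310, 169]);
translate([0, 620, 338]) cube([737, 310, 169]);
translate([0, 930, 507]) cube([737, 310, 169]);
translate([0, 1240, 676]) cube([737, 310, 169]);
translate([0, 1550, 845]) cube([737, 310, 169]);


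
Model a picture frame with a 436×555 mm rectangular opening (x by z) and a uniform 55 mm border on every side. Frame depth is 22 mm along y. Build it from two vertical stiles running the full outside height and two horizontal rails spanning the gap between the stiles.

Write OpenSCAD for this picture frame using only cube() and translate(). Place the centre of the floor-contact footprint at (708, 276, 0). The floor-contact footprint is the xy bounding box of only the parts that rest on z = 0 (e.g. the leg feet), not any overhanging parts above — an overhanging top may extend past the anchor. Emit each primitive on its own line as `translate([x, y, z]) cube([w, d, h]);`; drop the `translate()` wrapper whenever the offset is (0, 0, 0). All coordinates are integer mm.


translate([435, 265, 0]) cube([55, 22, 665]);
translate([926, 265, 0]) cube([55, 22, 665]);
translate([490, 265, 0]) cube([436, 22, 55]);
translate([490, 265, 610]) cube([436, 22, 55]);


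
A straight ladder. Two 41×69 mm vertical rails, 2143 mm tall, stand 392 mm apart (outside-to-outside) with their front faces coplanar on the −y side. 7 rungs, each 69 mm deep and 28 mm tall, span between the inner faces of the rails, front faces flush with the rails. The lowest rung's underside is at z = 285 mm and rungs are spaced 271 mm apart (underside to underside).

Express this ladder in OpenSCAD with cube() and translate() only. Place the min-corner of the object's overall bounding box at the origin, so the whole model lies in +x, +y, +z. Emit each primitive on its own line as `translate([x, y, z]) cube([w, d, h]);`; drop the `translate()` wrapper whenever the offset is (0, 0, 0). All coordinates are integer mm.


cube([41, 69, 2143]);
translate([351, 0, 0]) cube([41, 69, 2143]);
translate([41, 0, 285]) cube([310, 69, 28]);
translate([41, 0, 556]) cube([310, 69, 28]);
translate([41, 0, 827]) cube([310, 69, 28]);
translate([41, 0, 1098]) cube([310, 69, 28]);
translate([41, 0, 1369]) cube([310, 69, 28]);
translate([41, 0, 1640]) cube([310, 69, 28]);
translate([41, 0, 1911]) cube([310, 69, 28]);


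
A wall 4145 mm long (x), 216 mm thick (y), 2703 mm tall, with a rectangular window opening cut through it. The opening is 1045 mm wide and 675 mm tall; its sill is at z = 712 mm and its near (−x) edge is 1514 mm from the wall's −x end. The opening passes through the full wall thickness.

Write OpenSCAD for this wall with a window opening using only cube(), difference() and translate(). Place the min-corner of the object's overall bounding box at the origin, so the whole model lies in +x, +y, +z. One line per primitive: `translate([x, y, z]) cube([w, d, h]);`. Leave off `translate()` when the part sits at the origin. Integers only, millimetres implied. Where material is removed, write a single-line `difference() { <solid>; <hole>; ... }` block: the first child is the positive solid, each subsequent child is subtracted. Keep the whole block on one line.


difference() { cube([4145, 216, 2703]); translate([1514, 0, 712]) cube([1045, 216, 675]); }


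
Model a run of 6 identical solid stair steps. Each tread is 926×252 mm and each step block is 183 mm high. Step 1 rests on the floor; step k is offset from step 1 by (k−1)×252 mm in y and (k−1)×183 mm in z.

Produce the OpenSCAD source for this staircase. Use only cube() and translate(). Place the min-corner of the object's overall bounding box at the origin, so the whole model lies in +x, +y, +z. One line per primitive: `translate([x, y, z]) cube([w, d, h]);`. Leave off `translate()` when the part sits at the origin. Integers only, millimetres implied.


cube([926, 252, 183]);
translate([0, 252, 183]) cube([926, 252, 183]);
translate([0, 504, 366]) cube([926, 252, 183]);
translate([0, 756, 549]) cube([926, 252, 183]);
translate([0, 1008, 732]) cube([926, 252, 183]);
translate([0, 1260, 915]) cube([926, 252, 183]);


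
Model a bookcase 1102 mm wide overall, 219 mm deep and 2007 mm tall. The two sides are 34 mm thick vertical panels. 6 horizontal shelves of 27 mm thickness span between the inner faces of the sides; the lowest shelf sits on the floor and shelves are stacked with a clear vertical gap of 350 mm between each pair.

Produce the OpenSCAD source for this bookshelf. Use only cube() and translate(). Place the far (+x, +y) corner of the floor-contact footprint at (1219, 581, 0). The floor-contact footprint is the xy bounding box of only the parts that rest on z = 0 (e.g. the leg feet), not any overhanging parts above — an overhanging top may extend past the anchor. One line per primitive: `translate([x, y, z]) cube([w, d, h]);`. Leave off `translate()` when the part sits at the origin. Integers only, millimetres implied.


translate([117, 362, 0]) cube([34, 219, 2007]);
translate([1185, 362, 0]) cube([34, 219, 2007]);
translate([151, 362, 0]) cube([1034, 219, 27]);
translate([151, 362, 377]) cube([1034, 219, 27]);
translate([151, 362, 754]) cube([1034, 219, 27]);
translate([151, 362, 1131]) cube([1034, 219, 27]);
translate([151, 362, 1508]) cube([1034, 219, 27]);
translate([151, 362, 1885]) cube([1034, 219, 27]);


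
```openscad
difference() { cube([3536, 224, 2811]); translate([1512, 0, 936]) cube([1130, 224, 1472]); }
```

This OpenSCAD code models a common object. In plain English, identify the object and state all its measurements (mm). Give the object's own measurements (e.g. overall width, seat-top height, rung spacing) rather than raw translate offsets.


A wall 3536 mm long (x), 224 mm thick (y), 2811 mm tall, with a rectangular window opening cut through it. The opening is 1130 mm wide and 1472 mm tall; its sill is at z = 936 mm and its near (−x) edge is 1512 mm from the wall's −x end. The opening passes through the full wall thickness.


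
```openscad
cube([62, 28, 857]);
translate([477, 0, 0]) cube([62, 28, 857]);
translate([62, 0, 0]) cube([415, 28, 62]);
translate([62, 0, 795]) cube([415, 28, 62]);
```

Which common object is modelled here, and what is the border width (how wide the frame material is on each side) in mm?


A picture frame. The border width is 62 mm.

Four thin pieces enclosing a rectangular opening — a picture frame. The two full-height stiles are 857 mm tall; the top rail sits at z = 795 and is 62 mm tall, so the border above the opening is 857 − 795 = 62 mm, matching the stile x-width.


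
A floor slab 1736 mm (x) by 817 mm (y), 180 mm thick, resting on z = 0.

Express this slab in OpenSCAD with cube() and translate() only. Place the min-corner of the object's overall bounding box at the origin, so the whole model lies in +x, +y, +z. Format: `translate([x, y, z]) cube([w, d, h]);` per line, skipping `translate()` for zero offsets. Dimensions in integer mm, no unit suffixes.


cube([1736, 817, 180]);


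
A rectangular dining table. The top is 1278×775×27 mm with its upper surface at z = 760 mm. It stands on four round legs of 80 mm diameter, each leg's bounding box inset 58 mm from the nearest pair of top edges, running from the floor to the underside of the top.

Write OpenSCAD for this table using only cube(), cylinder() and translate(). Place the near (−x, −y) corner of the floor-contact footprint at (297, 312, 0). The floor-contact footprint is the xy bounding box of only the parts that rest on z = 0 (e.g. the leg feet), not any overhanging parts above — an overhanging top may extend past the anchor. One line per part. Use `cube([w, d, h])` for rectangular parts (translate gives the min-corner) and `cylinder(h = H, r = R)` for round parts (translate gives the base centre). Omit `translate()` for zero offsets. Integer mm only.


translate([239, 254, 733]) cube([1278, 775, 27]);
translate([337, 352, 0]) cylinder(h = 733, r = 40);
translate([1419, 352, 0]) cylinder(h = 733, r = 40);
translate([337, 931, 0]) cylinder(h = 733, r = 40);
translate([1419, 931, 0]) cylinder(h = 733, r = 40);


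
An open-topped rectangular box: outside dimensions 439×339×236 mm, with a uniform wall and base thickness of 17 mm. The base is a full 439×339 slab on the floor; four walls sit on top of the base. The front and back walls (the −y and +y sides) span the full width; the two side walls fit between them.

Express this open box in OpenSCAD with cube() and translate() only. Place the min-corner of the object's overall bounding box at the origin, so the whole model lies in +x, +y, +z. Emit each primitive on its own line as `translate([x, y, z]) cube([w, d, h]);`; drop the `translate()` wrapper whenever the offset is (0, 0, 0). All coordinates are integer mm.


cube([439, 339, 17]);
translate([0, 0, 17]) cube([439, 17, 219]);
translate([0, 322, 17]) cube([439, 17, 219]);
translate([0, 17, 17]) cube([17, 305, 219]);
translate([422, 17, 17]) cube([17, 305, 219]);


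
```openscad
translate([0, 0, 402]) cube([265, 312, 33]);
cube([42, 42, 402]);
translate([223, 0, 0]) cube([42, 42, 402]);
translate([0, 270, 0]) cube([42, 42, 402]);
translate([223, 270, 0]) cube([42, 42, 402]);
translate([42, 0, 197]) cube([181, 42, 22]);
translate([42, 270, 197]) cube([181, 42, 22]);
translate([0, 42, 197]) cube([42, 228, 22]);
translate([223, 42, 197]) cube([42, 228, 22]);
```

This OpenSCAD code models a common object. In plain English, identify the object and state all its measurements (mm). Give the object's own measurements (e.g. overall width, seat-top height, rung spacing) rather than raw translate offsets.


A simple wooden stool: a rectangular seat 265 mm (x) by 312 mm (y), 33 mm thick, top face at z = 435 mm, on four square legs, each 42×42 mm in cross-section. The legs rest on z = 0, each flush with a corner of the seat. Four stretchers, 42 mm wide and 22 mm tall, connect adjacent legs with their undersides at z = 197 mm, each running between the inner faces of the legs it joins and aligned with the legs' outer faces on the other axis.


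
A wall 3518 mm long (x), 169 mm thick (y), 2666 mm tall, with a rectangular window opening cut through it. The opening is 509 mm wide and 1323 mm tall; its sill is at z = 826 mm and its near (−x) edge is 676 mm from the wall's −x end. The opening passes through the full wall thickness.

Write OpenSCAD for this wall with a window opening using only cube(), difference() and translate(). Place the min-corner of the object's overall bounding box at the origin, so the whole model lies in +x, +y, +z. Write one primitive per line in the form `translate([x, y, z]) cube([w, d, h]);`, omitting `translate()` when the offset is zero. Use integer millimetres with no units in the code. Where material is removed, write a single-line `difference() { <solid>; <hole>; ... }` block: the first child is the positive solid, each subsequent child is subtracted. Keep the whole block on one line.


difference() { cube([3518, 169, 2666]); translate([676, 0, 826]) cube([509, 169, 1323]); }


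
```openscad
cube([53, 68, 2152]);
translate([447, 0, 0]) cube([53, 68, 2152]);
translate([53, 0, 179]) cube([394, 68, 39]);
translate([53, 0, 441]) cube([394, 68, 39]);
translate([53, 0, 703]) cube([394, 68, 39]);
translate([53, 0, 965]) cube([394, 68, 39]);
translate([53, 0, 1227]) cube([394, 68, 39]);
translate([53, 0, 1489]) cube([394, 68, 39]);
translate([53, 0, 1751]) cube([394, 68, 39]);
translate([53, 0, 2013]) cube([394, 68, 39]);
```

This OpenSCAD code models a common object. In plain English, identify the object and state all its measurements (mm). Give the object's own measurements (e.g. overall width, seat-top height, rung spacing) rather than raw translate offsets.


A straight ladder. Two 53×68 mm vertical rails, 2152 mm tall, stand 500 mm apart (outside-to-outside) with their front faces coplanar on the −y side. 8 rungs, each 68 mm deep and 39 mm tall, span between the inner faces of the rails, front faces flush with the rails. The lowest rung's underside is at z = 179 mm and rungs are spaced 262 mm apart (underside to underside).


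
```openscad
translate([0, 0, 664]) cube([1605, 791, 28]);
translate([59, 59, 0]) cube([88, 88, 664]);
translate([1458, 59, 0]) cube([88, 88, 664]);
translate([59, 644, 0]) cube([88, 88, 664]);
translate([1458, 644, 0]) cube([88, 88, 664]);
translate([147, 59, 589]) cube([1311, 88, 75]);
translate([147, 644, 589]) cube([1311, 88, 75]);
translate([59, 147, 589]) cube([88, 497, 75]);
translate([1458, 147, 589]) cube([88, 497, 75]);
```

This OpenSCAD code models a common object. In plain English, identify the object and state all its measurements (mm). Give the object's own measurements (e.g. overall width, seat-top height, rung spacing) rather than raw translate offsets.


A table: top 1605 mm (x) × 791 mm (y), 28 mm thick, upper face at z = 692 mm, on four 88×88 mm square legs, each inset 59 mm from the nearest pair of top edges from z = 0 to the bottom of the top. Four apron rails, 88 mm thick and 75 mm tall, run between adjacent legs with their top edges flush with the underside of the top and their outer faces flush with the legs' outer faces.


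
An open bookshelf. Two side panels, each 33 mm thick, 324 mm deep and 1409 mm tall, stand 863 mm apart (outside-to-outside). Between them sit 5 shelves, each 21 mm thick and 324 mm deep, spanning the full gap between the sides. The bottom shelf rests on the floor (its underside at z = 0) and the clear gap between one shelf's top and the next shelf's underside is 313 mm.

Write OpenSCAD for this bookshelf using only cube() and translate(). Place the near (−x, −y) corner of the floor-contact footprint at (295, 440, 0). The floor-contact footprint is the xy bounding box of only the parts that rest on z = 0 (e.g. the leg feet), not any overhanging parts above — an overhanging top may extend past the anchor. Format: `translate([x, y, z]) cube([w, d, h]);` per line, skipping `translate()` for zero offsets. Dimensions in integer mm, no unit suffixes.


translate([295, 440, 0]) cube([33, 324, 1409]);
translate([1125, 440, 0]) cube([33, 324, 1409]);
translate([328, 440, 0]) cube([797, 324, 21]);
translate([328, 440, 334]) cube([797, 324, 21]);
translate([328, 440, 668]) cube([797, 324, 21]);
translate([328, 440, 1002]) cube([797, 324, 21]);
translate([328, 440, 1336]) cube([797, 324, 21]);


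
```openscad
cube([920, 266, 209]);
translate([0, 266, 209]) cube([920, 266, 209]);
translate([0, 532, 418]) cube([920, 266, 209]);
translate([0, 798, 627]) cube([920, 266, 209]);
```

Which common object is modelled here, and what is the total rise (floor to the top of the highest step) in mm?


A staircase. The total rise is 836 mm.

4 identical blocks, each offset up and back from the previous — a staircase. Each step is 209 mm tall and there are 4 of them, so the total rise is 4 × 209 = 836 mm.


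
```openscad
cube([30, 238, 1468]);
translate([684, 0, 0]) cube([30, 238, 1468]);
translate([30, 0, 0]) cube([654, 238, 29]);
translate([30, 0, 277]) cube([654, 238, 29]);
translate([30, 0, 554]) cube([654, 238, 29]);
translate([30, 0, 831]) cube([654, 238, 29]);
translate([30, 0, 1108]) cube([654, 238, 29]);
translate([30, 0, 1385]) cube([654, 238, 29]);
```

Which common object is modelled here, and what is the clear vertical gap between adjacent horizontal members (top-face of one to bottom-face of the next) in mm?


A bookshelf. The clear shelf gap is 248 mm.

Two tall side panels with 6 horizontal boards between them — a bookshelf. The first two shelf undersides are at z = 0 and z = 277; with shelf thickness 29, the clear gap is 277 − 0 − 29 = 248 mm.


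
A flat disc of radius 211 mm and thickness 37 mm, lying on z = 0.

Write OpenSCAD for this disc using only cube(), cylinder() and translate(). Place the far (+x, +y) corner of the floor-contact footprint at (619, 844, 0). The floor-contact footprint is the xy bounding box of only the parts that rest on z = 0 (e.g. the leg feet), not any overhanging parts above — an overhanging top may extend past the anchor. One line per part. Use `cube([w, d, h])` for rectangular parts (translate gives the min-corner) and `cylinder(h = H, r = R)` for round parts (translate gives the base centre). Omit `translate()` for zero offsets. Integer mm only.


translate([408, 633, 0]) cylinder(h = 37, r = 211);


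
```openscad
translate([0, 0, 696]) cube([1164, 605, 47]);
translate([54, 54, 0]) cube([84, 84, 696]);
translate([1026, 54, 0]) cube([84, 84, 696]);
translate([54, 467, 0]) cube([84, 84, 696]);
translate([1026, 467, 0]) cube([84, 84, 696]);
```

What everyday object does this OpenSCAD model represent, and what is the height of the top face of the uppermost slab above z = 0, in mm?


A table. The table height is 743 mm.

A 1164×605×47 slab sits at z = 696 on four 84 mm square posts — a table. The top surface is at 696 + 47 = 743 mm.


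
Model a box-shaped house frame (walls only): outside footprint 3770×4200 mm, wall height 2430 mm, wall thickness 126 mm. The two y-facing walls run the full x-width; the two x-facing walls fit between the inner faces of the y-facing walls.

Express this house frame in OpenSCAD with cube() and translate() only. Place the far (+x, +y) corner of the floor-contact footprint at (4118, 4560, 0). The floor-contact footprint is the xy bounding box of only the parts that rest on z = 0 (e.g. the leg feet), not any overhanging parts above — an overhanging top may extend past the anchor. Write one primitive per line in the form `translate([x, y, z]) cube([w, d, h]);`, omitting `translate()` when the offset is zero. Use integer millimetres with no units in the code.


translate([348, 360, 0]) cube([3770, 126, 2430]);
translate([348, 4434, 0]) cube([3770, 126, 2430]);
translate([348, 486, 0]) cube([126, 3948, 2430]);
translate([3992, 486, 0]) cube([126, 3948, 2430]);


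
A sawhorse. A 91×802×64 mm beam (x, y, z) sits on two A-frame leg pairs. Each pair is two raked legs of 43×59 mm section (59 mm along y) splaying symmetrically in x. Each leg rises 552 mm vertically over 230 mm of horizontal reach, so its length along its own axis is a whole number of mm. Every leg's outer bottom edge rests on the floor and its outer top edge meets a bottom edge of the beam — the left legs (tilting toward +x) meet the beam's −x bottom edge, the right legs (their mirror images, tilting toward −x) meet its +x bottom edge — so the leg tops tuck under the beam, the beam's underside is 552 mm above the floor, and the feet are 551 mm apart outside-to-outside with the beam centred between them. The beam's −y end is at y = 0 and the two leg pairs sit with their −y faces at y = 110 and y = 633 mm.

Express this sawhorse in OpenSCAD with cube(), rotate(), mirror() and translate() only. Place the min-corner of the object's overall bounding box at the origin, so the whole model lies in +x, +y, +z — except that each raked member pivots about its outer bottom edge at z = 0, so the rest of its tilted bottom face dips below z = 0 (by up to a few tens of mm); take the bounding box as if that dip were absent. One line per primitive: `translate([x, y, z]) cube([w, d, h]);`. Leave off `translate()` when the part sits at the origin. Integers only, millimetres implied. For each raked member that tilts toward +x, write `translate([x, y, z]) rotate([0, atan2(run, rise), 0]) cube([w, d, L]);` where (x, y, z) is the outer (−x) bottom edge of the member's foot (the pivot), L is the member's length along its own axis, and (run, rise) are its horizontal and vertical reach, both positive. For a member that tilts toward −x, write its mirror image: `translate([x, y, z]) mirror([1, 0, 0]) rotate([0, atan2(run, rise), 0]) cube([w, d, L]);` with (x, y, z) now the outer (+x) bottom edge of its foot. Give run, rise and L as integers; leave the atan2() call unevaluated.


translate([230, 0, 552]) cube([91, 802, 64]);
translate([0, 110, 0]) rotate([0, atan2(230, 552), 0]) cube([43, 59, 598]);
translate([551, 110, 0]) mirror([1, 0, 0]) rotate([0, atan2(230, 552), 0]) cube([43, 59, 598]);
translate([0, 633, 0]) rotate([0, atan2(230, 552), 0]) cube([43, 59, 598]);
translate([551, 633, 0]) mirror([1, 0, 0]) rotate([0, atan2(230, 552), 0]) cube([43, 59, 598]);


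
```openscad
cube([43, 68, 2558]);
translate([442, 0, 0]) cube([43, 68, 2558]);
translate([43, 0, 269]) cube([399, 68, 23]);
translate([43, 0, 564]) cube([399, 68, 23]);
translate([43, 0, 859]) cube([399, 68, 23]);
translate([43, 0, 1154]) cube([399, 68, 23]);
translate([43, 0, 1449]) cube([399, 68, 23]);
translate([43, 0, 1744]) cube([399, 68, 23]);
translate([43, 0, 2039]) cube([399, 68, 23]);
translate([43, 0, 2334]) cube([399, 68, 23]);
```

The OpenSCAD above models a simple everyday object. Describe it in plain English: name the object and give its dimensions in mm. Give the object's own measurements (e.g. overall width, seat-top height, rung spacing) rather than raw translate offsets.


A straight ladder. Two 43×68 mm vertical rails, 2558 mm tall, stand 485 mm apart (outside-to-outside) with their front faces coplanar on the −y side. 8 rungs, each 68 mm deep and 23 mm tall, span between the inner faces of the rails, front faces flush with the rails. The lowest rung's underside is at z = 269 mm and rungs are spaced 295 mm apart (underside to underside).


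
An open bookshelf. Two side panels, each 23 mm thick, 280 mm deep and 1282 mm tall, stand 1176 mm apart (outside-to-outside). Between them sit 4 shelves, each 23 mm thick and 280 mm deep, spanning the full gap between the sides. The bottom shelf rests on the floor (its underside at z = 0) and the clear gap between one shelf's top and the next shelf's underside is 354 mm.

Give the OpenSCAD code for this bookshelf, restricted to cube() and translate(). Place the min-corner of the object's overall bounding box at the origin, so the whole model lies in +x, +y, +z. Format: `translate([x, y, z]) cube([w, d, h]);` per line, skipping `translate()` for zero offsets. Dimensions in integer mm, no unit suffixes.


cube([23, 280, 1282]);
translate([1153, 0, 0]) cube([23, 280, 1282]);
translate([23, 0, 0]) cube([1130, 280, 23]);
translate([23, 0, 377]) cube([1130, 280, 23]);
translate([23, 0, 754]) cube([1130, 280, 23]);
translate([23, 0, 1131]) cube([1130, 280, 23]);


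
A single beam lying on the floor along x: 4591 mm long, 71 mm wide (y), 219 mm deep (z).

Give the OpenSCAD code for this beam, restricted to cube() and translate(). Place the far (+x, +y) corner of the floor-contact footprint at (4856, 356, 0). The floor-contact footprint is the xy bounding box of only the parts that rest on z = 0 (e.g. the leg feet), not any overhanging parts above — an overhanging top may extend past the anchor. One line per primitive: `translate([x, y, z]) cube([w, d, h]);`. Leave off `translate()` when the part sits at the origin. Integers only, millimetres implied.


translate([265, 285, 0]) cube([4591, 71, 219]);


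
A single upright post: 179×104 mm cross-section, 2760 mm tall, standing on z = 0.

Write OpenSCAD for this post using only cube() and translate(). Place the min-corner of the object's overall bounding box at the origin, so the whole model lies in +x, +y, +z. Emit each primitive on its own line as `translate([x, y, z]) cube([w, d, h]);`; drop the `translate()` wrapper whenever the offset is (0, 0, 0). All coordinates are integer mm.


cube([179, 104, 2760]);


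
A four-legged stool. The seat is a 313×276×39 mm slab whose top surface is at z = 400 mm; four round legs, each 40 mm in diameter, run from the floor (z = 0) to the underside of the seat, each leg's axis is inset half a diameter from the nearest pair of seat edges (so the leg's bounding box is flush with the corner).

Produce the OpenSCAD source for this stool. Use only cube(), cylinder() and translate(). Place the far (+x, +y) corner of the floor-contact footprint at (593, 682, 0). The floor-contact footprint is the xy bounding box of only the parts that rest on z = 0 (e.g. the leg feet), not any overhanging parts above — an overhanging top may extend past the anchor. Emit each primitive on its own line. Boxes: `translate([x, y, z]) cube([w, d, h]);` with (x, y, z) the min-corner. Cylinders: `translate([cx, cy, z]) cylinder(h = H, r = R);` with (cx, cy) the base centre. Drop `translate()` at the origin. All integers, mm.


// leg_h = 400 - 39 = 361
translate([280, 406, 361]) cube([313, 276, 39]);
translate([300, 426, 0]) cylinder(h = 361, r = 20);
translate([573, 426, 0]) cylinder(h = 361, r = 20);
translate([300, 662, 0]) cylinder(h = 361, r = 20);
translate([573, 662, 0]) cylinder(h = 361, r = 20);


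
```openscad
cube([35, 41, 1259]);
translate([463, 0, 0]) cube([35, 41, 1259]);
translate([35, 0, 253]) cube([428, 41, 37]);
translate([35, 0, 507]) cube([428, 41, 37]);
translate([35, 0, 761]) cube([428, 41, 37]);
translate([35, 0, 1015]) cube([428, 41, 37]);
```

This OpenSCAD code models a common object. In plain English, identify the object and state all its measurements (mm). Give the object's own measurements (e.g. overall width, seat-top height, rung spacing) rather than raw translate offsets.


A straight ladder. Two 35×41 mm vertical rails, 1259 mm tall, stand 498 mm apart (outside-to-outside) with their front faces coplanar on the −y side. 4 rungs, each 41 mm deep and 37 mm tall, span between the inner faces of the rails, front faces flush with the rails. The lowest rung's underside is at z = 253 mm and rungs are spaced 254 mm apart (underside to underside).


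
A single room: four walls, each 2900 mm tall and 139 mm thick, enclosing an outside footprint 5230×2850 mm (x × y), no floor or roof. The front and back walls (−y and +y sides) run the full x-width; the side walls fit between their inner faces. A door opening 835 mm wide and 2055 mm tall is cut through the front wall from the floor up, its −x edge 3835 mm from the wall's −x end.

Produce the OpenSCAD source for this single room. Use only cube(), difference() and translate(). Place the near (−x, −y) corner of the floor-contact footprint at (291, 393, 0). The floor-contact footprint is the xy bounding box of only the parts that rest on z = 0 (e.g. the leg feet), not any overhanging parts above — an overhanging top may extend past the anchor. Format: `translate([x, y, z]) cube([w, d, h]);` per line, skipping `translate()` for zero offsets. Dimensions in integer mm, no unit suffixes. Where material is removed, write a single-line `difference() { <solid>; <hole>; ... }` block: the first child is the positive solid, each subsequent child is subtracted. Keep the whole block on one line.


difference() { translate([291, 393, 0]) cube([5230, 139, 2900]); translate([4126, 393, 0]) cube([835, 139, 2055]); }
translate([291, 3104, 0]) cube([5230, 139, 2900]);
translate([291, 532, 0]) cube([139, 2572, 2900]);
translate([5382, 532, 0]) cube([139, 2572, 2900]);


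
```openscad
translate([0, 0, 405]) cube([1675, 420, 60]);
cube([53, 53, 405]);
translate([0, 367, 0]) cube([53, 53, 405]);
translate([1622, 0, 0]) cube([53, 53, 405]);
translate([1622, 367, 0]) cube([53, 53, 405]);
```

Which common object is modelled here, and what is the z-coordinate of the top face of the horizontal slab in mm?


A bench. The seat-top height is 465 mm.

A long slab on four corner posts — a bench. The slab sits at z = 405 with thickness 60, so the top is 405 + 60 = 465 mm.
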